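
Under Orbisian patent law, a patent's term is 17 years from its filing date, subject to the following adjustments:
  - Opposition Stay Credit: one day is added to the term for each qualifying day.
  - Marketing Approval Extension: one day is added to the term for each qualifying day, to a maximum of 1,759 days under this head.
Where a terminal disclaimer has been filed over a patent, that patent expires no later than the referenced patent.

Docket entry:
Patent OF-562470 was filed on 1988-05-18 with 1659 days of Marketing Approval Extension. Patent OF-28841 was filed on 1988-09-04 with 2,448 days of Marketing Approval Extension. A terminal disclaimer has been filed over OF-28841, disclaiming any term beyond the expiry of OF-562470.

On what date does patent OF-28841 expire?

Natural term of OF-28841:
  Base: filing + 17 years → 4 September 2005.
  Marketing Approval Extension: 2448 days claimed exceeds the 1759-day cap, so +1759 days → 29 June 2010.
Expiry of referenced patent OF-562470:
  Base: filing + 17 years → 18 May 2005.
  Marketing Approval Extension: 1659 days (within the 1759-day cap) → +1659 days → 2 December 2009.
Terminal disclaimer: OF-28841 expires on the earlier of 29 June 2010 and 2 December 2009.

December 2, 2009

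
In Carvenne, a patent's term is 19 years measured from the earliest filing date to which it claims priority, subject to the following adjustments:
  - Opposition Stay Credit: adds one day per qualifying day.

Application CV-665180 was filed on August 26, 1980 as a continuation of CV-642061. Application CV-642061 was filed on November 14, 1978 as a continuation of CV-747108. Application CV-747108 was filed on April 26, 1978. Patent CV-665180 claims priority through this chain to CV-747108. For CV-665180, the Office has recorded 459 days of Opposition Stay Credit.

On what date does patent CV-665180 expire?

Earliest priority filing: 26 April 1978.
Base term: 26 April 1978 + 19 years → 26 April 1997.
Opposition Stay Credit: +459 days → 29 July 1998.

1998-07-29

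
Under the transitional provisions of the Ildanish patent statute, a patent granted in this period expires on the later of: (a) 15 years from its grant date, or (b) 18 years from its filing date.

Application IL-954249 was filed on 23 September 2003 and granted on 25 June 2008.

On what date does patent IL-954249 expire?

2023-06-25

(a) grant + 15 years → 25 June 2023.
(b) filing + 18 years → 23 September 2021.
Later of the two: 25 June 2023.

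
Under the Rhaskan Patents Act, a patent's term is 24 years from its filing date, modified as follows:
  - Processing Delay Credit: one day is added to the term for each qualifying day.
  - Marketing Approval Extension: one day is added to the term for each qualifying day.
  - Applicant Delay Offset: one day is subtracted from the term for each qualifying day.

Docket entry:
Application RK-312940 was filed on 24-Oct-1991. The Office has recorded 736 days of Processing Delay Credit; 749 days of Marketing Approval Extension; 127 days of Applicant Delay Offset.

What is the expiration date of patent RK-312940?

Base term: filing date + 24 years → 24 October 2015.
Processing Delay Credit: +736 days → 29 October 2017.
Marketing Approval Extension: +749 days → 17 November 2019.
Applicant Delay Offset: −127 days → 13 July 2019.

2019-07-13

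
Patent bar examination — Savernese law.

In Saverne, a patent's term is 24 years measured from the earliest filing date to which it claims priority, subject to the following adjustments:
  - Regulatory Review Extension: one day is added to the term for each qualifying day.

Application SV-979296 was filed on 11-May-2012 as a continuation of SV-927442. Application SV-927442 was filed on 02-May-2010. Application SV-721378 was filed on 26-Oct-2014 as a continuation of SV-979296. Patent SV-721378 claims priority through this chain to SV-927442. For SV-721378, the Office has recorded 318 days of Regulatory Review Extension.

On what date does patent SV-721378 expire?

Earliest priority filing: 2 May 2010.
Base term: 2 May 2010 + 24 years → 2 May 2034.
Regulatory Review Extension: +318 days → 16 March 2035.

March 16, 2035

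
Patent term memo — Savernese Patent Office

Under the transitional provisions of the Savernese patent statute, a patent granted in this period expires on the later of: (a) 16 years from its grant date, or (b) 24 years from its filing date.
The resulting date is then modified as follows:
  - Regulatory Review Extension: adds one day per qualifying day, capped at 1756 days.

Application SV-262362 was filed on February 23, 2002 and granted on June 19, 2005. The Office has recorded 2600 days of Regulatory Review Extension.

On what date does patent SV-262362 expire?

(a) grant + 16 years → 19 June 2021.
(b) filing + 24 years → 23 February 2026.
Later of the two: 23 February 2026.
Regulatory Review Extension: 2600 days claimed exceeds the 1756-day cap, so +1756 days → 15 December 2030.

2030-12-15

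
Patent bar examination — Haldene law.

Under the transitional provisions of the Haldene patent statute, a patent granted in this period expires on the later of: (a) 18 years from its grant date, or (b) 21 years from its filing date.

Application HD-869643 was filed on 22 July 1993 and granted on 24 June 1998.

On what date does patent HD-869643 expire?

June 24, 2016

(a) grant + 18 years → 24 June 2016.
(b) filing + 21 years → 22 July 2014.
Later of the two: 24 June 2016.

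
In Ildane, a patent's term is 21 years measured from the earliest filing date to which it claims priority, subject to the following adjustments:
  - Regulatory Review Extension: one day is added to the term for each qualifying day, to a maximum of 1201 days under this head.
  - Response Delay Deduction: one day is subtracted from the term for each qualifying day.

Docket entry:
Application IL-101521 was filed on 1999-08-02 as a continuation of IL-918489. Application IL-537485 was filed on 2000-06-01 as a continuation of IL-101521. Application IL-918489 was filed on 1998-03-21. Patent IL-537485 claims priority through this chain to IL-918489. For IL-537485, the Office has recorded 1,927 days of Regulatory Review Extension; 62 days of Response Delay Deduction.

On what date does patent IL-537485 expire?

Earliest priority filing: 21 March 1998.
Base term: 21 March 1998 + 21 years → 21 March 2019.
Regulatory Review Extension: 1927 days claimed exceeds the 1201-day cap, so +1201 days → 4 July 2022.
Response Delay Deduction: −62 days → 3 May 2022.

May 3, 2022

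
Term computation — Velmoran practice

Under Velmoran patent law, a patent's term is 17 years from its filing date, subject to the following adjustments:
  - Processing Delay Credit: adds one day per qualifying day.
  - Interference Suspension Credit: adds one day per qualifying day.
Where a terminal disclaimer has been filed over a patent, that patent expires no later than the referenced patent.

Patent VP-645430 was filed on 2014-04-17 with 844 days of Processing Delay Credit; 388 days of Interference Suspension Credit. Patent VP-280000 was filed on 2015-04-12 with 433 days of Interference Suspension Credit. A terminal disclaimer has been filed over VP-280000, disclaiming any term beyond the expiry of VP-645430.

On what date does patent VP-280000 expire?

2033-06-19

Natural term of VP-280000:
  Base: filing + 17 years → 12 April 2032.
  Interference Suspension Credit: +433 days → 19 June 2033.
Expiry of referenced patent VP-645430:
  Base: filing + 17 years → 17 April 2031.
  Processing Delay Credit: +844 days → 8 August 2033.
  Interference Suspension Credit: +388 days → 31 August 2034.
Terminal disclaimer: VP-280000 expires on the earlier of 19 June 2033 and 31 August 2034.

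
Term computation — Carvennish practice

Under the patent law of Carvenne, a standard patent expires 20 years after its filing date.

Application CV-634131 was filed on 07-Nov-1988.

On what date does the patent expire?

November 7, 2008

Filing date + 20 years → 7 November 2008.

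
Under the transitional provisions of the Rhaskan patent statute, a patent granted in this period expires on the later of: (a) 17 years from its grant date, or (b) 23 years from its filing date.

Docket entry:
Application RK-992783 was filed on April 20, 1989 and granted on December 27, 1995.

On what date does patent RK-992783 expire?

(a) grant + 17 years → 27 December 2012.
(b) filing + 23 years → 20 April 2012.
Later of the two: 27 December 2012.

2012-12-27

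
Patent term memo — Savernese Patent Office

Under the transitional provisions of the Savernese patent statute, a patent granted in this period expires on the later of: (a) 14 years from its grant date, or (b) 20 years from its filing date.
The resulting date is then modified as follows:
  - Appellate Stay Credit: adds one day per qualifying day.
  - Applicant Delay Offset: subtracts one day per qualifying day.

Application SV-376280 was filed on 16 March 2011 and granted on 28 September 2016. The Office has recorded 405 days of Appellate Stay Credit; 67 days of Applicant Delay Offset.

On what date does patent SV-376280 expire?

2032-02-17

(a) grant + 14 years → 28 September 2030.
(b) filing + 20 years → 16 March 2031.
Later of the two: 16 March 2031.
Appellate Stay Credit: +405 days → 24 April 2032.
Applicant Delay Offset: −67 days → 17 February 2032.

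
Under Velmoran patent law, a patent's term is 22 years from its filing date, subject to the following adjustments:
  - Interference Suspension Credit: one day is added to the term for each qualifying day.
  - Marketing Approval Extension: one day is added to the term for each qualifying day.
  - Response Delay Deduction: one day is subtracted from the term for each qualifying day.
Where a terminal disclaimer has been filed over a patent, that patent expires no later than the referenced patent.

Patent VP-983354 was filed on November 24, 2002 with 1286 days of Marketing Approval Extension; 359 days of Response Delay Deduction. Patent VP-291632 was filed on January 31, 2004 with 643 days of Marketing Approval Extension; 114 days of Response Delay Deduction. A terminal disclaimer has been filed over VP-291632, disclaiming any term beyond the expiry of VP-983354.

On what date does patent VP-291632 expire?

Natural term of VP-291632:
  Base: filing + 22 years → 31 January 2026.
  Marketing Approval Extension: +643 days → 5 November 2027.
  Response Delay Deduction: −114 days → 14 July 2027.
Expiry of referenced patent VP-983354:
  Base: filing + 22 years → 24 November 2024.
  Marketing Approval Extension: +1286 days → 2 June 2028.
  Response Delay Deduction: −359 days → 9 June 2027.
Terminal disclaimer: VP-291632 expires on the earlier of 14 July 2027 and 9 June 2027.

June 9, 2027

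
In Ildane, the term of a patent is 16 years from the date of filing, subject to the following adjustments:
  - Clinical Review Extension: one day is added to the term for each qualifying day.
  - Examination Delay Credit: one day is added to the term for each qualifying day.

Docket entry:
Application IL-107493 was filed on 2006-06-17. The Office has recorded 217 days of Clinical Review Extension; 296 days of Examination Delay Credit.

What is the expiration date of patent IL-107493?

Base term: filing date + 16 years → 17 June 2022.
Clinical Review Extension: +217 days → 20 January 2023.
Examination Delay Credit: +296 days → 12 November 2023.

2023-11-12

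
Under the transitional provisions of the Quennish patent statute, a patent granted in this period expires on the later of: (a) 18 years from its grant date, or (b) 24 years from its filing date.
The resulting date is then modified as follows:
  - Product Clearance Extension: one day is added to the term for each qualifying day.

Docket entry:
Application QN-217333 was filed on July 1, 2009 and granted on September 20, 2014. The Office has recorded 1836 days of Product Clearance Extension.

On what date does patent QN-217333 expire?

2038-07-11

(a) grant + 18 years → 20 September 2032.
(b) filing + 24 years → 1 July 2033.
Later of the two: 1 July 2033.
Product Clearance Extension: +1836 days → 11 July 2038.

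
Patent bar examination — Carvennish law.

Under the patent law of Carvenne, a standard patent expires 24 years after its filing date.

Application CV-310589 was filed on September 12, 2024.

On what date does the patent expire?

September 12, 2048

Filing date + 24 years → 12 September 2048.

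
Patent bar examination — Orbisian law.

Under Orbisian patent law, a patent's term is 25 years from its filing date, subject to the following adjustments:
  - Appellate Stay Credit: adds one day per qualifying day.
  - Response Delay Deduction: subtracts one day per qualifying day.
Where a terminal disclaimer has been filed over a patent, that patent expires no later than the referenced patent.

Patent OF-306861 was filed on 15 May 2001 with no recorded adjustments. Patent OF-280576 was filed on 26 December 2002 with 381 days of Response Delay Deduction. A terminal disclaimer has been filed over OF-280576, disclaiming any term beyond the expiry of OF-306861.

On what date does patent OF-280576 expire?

May 15, 2026

Natural term of OF-280576:
  Base: filing + 25 years → 26 December 2027.
  Response Delay Deduction: −381 days → 10 December 2026.
Expiry of referenced patent OF-306861:
  Base: filing + 25 years → 15 May 2026.
Terminal disclaimer: OF-280576 expires on the earlier of 10 December 2026 and 15 May 2026.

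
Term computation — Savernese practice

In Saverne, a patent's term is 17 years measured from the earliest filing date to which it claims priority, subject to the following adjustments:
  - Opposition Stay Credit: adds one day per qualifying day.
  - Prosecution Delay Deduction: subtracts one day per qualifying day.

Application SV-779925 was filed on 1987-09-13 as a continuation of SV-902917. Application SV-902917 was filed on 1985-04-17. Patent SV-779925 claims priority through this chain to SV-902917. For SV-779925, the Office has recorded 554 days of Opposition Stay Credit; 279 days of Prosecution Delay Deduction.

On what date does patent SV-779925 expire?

2003-01-17

Earliest priority filing: 17 April 1985.
Base term: 17 April 1985 + 17 years → 17 April 2002.
Opposition Stay Credit: +554 days → 23 October 2003.
Prosecution Delay Deduction: −279 days → 17 January 2003.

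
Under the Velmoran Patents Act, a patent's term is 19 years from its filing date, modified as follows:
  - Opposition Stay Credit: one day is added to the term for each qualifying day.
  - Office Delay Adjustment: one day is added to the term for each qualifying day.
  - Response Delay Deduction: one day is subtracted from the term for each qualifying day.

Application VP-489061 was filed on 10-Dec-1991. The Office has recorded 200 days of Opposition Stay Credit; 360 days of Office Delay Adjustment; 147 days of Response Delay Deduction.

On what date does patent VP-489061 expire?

2012-01-27

Base term: filing date + 19 years → 10 December 2010.
Opposition Stay Credit: +200 days → 28 June 2011.
Office Delay Adjustment: +360 days → 22 June 2012.
Response Delay Deduction: −147 days → 27 January 2012.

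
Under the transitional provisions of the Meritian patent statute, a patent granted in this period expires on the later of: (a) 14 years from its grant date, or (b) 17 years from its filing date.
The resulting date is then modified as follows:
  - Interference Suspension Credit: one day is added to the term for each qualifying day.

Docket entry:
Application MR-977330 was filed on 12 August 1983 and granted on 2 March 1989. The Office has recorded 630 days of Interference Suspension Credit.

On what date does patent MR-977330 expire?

(a) grant + 14 years → 2 March 2003.
(b) filing + 17 years → 12 August 2000.
Later of the two: 2 March 2003.
Interference Suspension Credit: +630 days → 21 November 2004.

November 21, 2004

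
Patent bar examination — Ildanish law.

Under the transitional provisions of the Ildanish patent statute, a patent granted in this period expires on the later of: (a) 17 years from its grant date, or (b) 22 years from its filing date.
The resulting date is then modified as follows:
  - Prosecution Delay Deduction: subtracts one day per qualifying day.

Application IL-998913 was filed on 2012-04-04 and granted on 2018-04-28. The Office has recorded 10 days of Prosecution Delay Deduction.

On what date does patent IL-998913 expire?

(a) grant + 17 years → 28 April 2035.
(b) filing + 22 years → 4 April 2034.
Later of the two: 28 April 2035.
Prosecution Delay Deduction: −10 days → 18 April 2035.

April 18, 2035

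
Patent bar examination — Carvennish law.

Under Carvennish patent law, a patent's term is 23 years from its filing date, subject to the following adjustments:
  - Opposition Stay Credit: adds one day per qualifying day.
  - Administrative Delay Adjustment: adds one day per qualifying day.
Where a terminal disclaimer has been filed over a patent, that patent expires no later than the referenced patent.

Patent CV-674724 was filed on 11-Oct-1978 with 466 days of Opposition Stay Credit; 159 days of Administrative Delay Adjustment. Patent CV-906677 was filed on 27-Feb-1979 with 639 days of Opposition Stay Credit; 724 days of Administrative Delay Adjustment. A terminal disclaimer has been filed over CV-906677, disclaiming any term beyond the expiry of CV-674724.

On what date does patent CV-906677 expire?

2003-06-28

Natural term of CV-906677:
  Base: filing + 23 years → 27 February 2002.
  Opposition Stay Credit: +639 days → 28 November 2003.
  Administrative Delay Adjustment: +724 days → 21 November 2005.
Expiry of referenced patent CV-674724:
  Base: filing + 23 years → 11 October 2001.
  Opposition Stay Credit: +466 days → 20 January 2003.
  Administrative Delay Adjustment: +159 days → 28 June 2003.
Terminal disclaimer: CV-906677 expires on the earlier of 21 November 2005 and 28 June 2003.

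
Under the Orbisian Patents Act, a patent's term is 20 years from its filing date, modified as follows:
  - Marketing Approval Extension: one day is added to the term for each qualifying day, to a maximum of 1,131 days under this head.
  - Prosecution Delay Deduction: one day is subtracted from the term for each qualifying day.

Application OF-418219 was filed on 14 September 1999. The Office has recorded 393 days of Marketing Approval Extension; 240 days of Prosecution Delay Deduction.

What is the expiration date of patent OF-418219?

February 14, 2020

Base term: filing date + 20 years → 14 September 2019.
Marketing Approval Extension: 393 days (within the 1131-day cap) → +393 days → 11 October 2020.
Prosecution Delay Deduction: −240 days → 14 February 2020.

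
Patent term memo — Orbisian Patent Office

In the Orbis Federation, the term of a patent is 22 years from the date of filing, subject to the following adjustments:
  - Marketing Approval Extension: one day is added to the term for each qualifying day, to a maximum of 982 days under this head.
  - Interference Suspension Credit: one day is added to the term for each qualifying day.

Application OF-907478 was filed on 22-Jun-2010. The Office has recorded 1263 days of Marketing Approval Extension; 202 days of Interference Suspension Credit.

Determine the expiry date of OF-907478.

Base term: filing date + 22 years → 22 June 2032.
Marketing Approval Extension: 1263 days claimed exceeds the 982-day cap, so +982 days → 1 March 2035.
Interference Suspension Credit: +202 days → 19 September 2035.

September 19, 2035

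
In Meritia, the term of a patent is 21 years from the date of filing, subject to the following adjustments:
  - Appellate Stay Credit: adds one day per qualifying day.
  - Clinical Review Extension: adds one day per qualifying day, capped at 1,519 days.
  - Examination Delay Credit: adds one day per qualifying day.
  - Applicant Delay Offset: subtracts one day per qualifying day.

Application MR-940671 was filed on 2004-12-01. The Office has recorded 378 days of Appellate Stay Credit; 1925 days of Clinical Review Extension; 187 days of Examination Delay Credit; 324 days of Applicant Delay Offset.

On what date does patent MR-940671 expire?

Base term: filing date + 21 years → 1 December 2025.
Appellate Stay Credit: +378 days → 14 December 2026.
Clinical Review Extension: 1925 days claimed exceeds the 1519-day cap, so +1519 days → 10 February 2031.
Examination Delay Credit: +187 days → 16 August 2031.
Applicant Delay Offset: −324 days → 26 September 2030.

September 26, 2030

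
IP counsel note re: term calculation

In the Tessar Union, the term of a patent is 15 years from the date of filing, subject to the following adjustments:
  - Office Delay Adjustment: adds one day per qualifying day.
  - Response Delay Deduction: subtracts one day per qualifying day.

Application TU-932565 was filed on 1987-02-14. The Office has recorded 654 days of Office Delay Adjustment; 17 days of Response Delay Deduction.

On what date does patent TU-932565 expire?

November 13, 2003

Base term: filing date + 15 years → 14 February 2002.
Office Delay Adjustment: +654 days → 30 November 2003.
Response Delay Deduction: −17 days → 13 November 2003.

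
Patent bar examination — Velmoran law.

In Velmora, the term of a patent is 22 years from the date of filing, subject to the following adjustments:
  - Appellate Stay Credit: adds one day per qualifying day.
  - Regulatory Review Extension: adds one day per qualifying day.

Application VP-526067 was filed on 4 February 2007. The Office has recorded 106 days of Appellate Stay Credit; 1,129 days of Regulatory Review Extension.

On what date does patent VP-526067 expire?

June 23, 2032

Base term: filing date + 22 years → 4 February 2029.
Appellate Stay Credit: +106 days → 21 May 2029.
Regulatory Review Extension: +1129 days → 23 June 2032.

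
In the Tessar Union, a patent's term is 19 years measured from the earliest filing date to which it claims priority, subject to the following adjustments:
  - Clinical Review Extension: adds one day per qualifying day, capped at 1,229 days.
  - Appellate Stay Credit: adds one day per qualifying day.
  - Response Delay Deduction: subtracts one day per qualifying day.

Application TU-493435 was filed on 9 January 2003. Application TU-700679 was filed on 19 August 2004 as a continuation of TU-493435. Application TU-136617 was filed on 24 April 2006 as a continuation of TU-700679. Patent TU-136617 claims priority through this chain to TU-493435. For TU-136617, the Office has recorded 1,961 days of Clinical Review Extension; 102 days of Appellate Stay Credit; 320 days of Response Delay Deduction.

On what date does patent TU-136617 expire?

October 16, 2024

Earliest priority filing: 9 January 2003.
Base term: 9 January 2003 + 19 years → 9 January 2022.
Clinical Review Extension: 1961 days claimed exceeds the 1229-day cap, so +1229 days → 22 May 2025.
Appellate Stay Credit: +102 days → 1 September 2025.
Response Delay Deduction: −320 days → 16 October 2024.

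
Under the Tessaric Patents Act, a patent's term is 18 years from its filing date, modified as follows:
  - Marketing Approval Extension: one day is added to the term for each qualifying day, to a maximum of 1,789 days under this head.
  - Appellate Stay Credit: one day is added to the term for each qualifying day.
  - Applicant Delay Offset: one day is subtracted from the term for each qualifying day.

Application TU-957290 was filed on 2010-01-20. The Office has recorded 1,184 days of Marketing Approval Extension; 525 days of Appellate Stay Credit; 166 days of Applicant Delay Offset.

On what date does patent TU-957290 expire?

Base term: filing date + 18 years → 20 January 2028.
Marketing Approval Extension: 1184 days (within the 1789-day cap) → +1184 days → 18 April 2031.
Appellate Stay Credit: +525 days → 24 September 2032.
Applicant Delay Offset: −166 days → 11 April 2032.

2032-04-11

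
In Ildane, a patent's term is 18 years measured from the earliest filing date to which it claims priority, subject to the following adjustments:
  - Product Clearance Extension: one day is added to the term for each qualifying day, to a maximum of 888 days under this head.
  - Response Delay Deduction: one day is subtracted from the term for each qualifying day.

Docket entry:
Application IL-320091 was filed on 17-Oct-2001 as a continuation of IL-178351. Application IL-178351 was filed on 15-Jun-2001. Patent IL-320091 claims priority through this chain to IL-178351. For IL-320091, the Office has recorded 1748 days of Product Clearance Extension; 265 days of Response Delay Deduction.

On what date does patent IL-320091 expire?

Earliest priority filing: 15 June 2001.
Base term: 15 June 2001 + 18 years → 15 June 2019.
Product Clearance Extension: 1748 days claimed exceeds the 888-day cap, so +888 days → 19 November 2021.
Response Delay Deduction: −265 days → 27 February 2021.

2021-02-27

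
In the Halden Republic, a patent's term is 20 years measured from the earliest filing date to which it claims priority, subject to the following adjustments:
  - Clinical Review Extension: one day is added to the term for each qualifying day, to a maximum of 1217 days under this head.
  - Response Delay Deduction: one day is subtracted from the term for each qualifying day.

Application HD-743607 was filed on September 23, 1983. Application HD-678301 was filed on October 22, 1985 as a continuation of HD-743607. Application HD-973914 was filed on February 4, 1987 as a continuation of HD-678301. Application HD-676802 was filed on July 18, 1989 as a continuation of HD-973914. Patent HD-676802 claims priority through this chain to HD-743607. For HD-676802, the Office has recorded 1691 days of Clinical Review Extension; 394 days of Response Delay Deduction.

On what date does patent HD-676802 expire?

2005-12-24

Earliest priority filing: 23 September 1983.
Base term: 23 September 1983 + 20 years → 23 September 2003.
Clinical Review Extension: 1691 days claimed exceeds the 1217-day cap, so +1217 days → 22 January 2007.
Response Delay Deduction: −394 days → 24 December 2005.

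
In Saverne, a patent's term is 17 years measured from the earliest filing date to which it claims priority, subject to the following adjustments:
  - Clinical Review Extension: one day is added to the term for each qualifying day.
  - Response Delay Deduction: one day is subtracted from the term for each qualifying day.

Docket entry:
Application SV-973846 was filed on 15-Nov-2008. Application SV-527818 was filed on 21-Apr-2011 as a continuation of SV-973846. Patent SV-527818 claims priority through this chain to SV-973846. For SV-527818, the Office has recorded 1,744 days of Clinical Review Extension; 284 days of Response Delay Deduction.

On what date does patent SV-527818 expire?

November 14, 2029

Earliest priority filing: 15 November 2008.
Base term: 15 November 2008 + 17 years → 15 November 2025.
Clinical Review Extension: +1744 days → 25 August 2030.
Response Delay Deduction: −284 days → 14 November 2029.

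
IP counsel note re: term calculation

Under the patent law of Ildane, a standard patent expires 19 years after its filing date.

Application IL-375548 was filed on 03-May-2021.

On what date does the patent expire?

2040-05-03

Filing date + 19 years → 3 May 2040.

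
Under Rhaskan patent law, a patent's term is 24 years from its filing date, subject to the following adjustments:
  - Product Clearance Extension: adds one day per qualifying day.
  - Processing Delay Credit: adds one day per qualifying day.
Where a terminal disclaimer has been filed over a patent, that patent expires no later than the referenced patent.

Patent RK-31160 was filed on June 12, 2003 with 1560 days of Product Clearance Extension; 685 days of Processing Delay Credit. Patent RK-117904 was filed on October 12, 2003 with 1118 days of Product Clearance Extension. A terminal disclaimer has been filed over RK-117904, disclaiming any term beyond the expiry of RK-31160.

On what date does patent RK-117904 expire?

Natural term of RK-117904:
  Base: filing + 24 years → 12 October 2027.
  Product Clearance Extension: +1118 days → 3 November 2030.
Expiry of referenced patent RK-31160:
  Base: filing + 24 years → 12 June 2027.
  Product Clearance Extension: +1560 days → 19 September 2031.
  Processing Delay Credit: +685 days → 4 August 2033.
Terminal disclaimer: RK-117904 expires on the earlier of 3 November 2030 and 4 August 2033.

November 3, 2030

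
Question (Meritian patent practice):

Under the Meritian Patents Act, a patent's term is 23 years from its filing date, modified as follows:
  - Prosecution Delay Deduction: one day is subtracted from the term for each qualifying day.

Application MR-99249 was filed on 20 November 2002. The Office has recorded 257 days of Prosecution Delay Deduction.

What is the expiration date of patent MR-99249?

Base term: filing date + 23 years → 20 November 2025.
Prosecution Delay Deduction: −257 days → 8 March 2025.

2025-03-08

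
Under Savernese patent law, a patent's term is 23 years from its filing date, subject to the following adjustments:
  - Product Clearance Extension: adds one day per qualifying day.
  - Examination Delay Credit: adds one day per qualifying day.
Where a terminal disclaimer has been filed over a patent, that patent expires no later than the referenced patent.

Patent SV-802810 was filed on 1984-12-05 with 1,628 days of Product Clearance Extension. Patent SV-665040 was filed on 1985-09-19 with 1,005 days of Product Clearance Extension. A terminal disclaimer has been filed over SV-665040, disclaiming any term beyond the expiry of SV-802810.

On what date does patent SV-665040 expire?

2011-06-21

Natural term of SV-665040:
  Base: filing + 23 years → 19 September 2008.
  Product Clearance Extension: +1005 days → 21 June 2011.
Expiry of referenced patent SV-802810:
  Base: filing + 23 years → 5 December 2007.
  Product Clearance Extension: +1628 days → 20 May 2012.
Terminal disclaimer: SV-665040 expires on the earlier of 21 June 2011 and 20 May 2012.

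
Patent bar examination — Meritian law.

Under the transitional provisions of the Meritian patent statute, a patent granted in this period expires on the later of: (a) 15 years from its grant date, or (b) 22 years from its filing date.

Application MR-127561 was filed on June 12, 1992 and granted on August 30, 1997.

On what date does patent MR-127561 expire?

2014-06-12

(a) grant + 15 years → 30 August 2012.
(b) filing + 22 years → 12 June 2014.
Later of the two: 12 June 2014.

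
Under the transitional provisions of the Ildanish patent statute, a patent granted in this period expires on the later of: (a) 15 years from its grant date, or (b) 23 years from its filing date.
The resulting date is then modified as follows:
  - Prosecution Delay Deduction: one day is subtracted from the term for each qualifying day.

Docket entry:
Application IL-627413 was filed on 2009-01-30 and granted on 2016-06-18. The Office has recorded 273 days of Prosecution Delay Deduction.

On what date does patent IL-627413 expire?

(a) grant + 15 years → 18 June 2031.
(b) filing + 23 years → 30 January 2032.
Later of the two: 30 January 2032.
Prosecution Delay Deduction: −273 days → 2 May 2031.

May 2, 2031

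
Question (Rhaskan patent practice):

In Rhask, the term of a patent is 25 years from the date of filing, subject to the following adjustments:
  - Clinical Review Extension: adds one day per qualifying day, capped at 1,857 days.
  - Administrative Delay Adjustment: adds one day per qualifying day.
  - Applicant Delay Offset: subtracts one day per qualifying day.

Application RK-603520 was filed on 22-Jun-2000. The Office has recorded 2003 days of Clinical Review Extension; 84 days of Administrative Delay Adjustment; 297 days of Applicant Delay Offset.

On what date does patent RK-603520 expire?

Base term: filing date + 25 years → 22 June 2025.
Clinical Review Extension: 2003 days claimed exceeds the 1857-day cap, so +1857 days → 23 July 2030.
Administrative Delay Adjustment: +84 days → 15 October 2030.
Applicant Delay Offset: −297 days → 22 December 2029.

December 22, 2029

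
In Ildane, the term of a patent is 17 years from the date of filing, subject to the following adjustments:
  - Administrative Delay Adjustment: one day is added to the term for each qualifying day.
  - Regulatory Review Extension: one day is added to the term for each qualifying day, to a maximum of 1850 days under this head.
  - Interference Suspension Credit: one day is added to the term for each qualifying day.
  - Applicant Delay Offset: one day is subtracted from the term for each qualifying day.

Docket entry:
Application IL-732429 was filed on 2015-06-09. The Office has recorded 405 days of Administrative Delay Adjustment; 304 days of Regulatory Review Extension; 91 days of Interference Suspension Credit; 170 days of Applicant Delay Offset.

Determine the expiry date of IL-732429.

2034-03-01

Base term: filing date + 17 years → 9 June 2032.
Administrative Delay Adjustment: +405 days → 19 July 2033.
Regulatory Review Extension: 304 days (within the 1850-day cap) → +304 days → 19 May 2034.
Interference Suspension Credit: +91 days → 18 August 2034.
Applicant Delay Offset: −170 days → 1 March 2034.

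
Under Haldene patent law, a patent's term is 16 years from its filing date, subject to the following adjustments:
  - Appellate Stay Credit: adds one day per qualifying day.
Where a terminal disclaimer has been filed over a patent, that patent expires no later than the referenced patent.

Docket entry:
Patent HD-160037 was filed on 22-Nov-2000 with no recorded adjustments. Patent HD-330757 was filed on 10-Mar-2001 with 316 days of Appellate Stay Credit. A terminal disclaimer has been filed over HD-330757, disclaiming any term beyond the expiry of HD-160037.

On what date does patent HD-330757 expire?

Natural term of HD-330757:
  Base: filing + 16 years → 10 March 2017.
  Appellate Stay Credit: +316 days → 20 January 2018.
Expiry of referenced patent HD-160037:
  Base: filing + 16 years → 22 November 2016.
Terminal disclaimer: HD-330757 expires on the earlier of 20 January 2018 and 22 November 2016.

November 22, 2016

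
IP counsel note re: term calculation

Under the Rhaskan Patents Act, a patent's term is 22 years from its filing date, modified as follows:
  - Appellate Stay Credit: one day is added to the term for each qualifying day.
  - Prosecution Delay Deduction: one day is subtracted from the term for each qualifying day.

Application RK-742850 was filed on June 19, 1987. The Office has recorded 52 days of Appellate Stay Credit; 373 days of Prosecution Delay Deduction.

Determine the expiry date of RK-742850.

2008-08-02

Base term: filing date + 22 years → 19 June 2009.
Appellate Stay Credit: +52 days → 10 August 2009.
Prosecution Delay Deduction: −373 days → 2 August 2008.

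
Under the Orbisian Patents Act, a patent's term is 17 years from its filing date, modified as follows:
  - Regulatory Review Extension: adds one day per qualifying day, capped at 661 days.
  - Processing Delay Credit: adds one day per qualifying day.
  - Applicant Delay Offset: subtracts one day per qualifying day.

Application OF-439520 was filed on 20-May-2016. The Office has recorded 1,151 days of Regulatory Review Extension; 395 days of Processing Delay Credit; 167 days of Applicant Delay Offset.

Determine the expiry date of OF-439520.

October 26, 2035

Base term: filing date + 17 years → 20 May 2033.
Regulatory Review Extension: 1151 days claimed exceeds the 661-day cap, so +661 days → 12 March 2035.
Processing Delay Credit: +395 days → 10 April 2036.
Applicant Delay Offset: −167 days → 26 October 2035.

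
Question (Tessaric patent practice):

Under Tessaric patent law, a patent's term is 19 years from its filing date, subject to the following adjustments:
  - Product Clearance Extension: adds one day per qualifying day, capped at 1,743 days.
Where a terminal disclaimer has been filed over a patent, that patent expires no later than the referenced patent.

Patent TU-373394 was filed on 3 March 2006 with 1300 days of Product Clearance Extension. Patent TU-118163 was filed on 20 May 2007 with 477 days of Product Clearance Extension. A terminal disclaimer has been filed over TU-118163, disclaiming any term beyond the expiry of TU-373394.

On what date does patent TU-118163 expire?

2027-09-09

Natural term of TU-118163:
  Base: filing + 19 years → 20 May 2026.
  Product Clearance Extension: 477 days (within the 1743-day cap) → +477 days → 9 September 2027.
Expiry of referenced patent TU-373394:
  Base: filing + 19 years → 3 March 2025.
  Product Clearance Extension: 1300 days (within the 1743-day cap) → +1300 days → 23 September 2028.
Terminal disclaimer: TU-118163 expires on the earlier of 9 September 2027 and 23 September 2028.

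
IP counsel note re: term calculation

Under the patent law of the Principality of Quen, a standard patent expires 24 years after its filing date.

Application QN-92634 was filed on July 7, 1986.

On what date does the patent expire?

July 7, 2010

Filing date + 24 years → 7 July 2010.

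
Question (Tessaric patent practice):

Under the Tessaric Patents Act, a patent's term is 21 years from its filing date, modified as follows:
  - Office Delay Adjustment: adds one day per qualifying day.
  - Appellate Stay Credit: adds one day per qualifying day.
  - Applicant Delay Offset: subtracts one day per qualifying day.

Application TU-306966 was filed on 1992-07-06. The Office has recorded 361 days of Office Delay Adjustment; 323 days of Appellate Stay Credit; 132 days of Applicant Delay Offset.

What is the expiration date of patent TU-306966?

Base term: filing date + 21 years → 6 July 2013.
Office Delay Adjustment: +361 days → 2 July 2014.
Appellate Stay Credit: +323 days → 21 May 2015.
Applicant Delay Offset: −132 days → 9 January 2015.

2015-01-09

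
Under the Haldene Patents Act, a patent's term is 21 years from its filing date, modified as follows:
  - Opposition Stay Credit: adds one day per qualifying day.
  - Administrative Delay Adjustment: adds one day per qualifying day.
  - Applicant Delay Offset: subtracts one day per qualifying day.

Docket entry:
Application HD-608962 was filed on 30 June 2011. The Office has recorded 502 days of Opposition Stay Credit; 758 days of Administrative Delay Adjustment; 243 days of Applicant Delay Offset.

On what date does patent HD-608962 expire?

Base term: filing date + 21 years → 30 June 2032.
Opposition Stay Credit: +502 days → 14 November 2033.
Administrative Delay Adjustment: +758 days → 12 December 2035.
Applicant Delay Offset: −243 days → 13 April 2035.

April 13, 2035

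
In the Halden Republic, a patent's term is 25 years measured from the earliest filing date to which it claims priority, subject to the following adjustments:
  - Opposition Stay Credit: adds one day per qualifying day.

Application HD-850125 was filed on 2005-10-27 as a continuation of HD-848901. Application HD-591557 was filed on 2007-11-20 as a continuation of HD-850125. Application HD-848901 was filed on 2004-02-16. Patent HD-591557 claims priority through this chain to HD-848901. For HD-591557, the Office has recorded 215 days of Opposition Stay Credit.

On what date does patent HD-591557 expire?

2029-09-19

Earliest priority filing: 16 February 2004.
Base term: 16 February 2004 + 25 years → 16 February 2029.
Opposition Stay Credit: +215 days → 19 September 2029.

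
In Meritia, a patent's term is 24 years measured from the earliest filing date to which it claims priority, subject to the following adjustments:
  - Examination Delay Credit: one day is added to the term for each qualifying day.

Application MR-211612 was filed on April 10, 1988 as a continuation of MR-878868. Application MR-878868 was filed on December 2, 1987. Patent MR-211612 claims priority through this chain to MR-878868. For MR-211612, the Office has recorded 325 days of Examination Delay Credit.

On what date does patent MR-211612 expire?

October 22, 2012

Earliest priority filing: 2 December 1987.
Base term: 2 December 1987 + 24 years → 2 December 2011.
Examination Delay Credit: +325 days → 22 October 2012.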